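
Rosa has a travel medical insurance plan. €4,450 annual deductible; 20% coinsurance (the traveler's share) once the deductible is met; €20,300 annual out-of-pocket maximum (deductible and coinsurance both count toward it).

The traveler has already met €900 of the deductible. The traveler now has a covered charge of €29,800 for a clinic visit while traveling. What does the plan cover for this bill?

Deductible still to meet: €4,450 − €900 = €3,550.
That leaves €29,800 − €3,550 = €26,250 for coinsurance.
Coinsurance: €26,250 × 20% = €5,250.
So the traveler owes €3,550 + €5,250 = €8,800 before any cap.
Total out-of-pocket so far would be €900 + €8,800 = €9,700, below the €20,300 cap — no reduction.
The plan picks up €29,800 − €8,800 = €21,000.

€21,000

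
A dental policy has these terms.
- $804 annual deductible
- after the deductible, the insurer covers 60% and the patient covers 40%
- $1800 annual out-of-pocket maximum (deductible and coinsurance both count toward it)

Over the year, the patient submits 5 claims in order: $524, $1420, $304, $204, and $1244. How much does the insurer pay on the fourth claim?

$122.40

Claim 1 — $524: fully absorbed by the deductible. Patient owes $524 (running OOP $524). Insurer: $524 − $524 = $0.
Claim 2 — $1420: $280 finishes the deductible; $1140 goes to coinsurance; coinsurance $1140 × 40% = $456. Cost to patient: $736. OOP to date $1260. Insurer: $1420 − $736 = $684.
Claim 3 — $304: deductible already satisfied, so patient's share is 40% × $304 = $121.60. Cost to patient: $121.60. OOP to date $1381.60. Plan pays $304 − $121.60 = $182.40.
Claim 4 — $204: deductible met; 40% of $204 = $81.60. Cost to patient: $81.60. OOP to date $1463.20. Plan pays $204 − $81.60 = $122.40.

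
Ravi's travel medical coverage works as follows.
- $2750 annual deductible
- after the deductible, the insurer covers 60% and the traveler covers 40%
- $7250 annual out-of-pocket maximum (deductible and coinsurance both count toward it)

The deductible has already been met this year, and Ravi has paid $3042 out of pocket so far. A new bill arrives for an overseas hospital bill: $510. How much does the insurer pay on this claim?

$306

The deductible is already satisfied, so the full bill goes to coinsurance.
40% of $510 = $204 falls to the traveler.
Cumulative spending $3042 + $204 = $3246 stays under the $7250 maximum.
Insurer pays the balance: $510 − $204 = $306.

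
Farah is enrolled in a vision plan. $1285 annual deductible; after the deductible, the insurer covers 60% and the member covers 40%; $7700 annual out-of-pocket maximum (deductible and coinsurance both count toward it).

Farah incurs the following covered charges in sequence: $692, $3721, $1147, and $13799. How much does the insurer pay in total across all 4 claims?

#1 ($692): fully absorbed by the deductible. Member owes $692 (running OOP $692). Plan pays $692 − $692 = $0.
#2 ($3721): $593 to deductible, leaving $3128; coinsurance $3128 × 40% = $1251.20. Member pays $1844.20; OOP now $2536.20. Insurer: $3721 − $1844.20 = $1876.80.
#3 ($1147): deductible met; 40% of $1147 = $458.80. Member pays $458.80; OOP now $2995. Plan pays $1147 − $458.80 = $688.20.
#4 ($13799): deductible met; 40% of $13799 = $5519.60. OOP would hit $8514.60 > $7700, so the cap limits the member to $7700 − $2995 = $4705. Insurer: $13799 − $4705 = $9094.
Insurer total: $0 + $1876.80 + $688.20 + $9094 = $11659.

$11659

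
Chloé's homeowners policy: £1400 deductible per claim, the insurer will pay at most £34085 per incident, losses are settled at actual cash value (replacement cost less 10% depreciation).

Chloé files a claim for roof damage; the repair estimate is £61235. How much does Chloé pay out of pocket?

£27150

At 10% depreciation, ACV = £61235 − £6123.50 = £55111.50.
Subtract the deductible: £55111.50 − £1400 = £53711.50.
The £34085 per-incident cap binds; insurer pays £34085.
The homeowner bears the rest of the original loss: £61235 − £34085 = £27150.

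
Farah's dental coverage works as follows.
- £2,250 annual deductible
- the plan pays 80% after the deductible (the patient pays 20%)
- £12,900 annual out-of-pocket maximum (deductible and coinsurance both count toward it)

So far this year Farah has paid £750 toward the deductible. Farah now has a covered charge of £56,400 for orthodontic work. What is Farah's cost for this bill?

Remaining deductible: £2,250 − £750 = £1,500.
That leaves £56,400 − £1,500 = £54,900 for coinsurance.
20% of £54,900 = £10,980 falls to the patient.
That puts the patient's cost at £1,500 + £10,980 = £12,480 before any cap.
Adding £12,480 to the £750 already spent would give £13,230, which exceeds the £12,900 cap; the patient pays just £12,900 − £750 = £12,150.

£12,150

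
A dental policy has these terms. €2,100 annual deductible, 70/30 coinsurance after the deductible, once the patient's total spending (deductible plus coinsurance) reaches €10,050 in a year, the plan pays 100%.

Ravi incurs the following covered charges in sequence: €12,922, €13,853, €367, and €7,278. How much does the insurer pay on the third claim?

Claim 1 — €12,922: €2,100 finishes the deductible; €10,822 goes to coinsurance; coinsurance €10,822 × 30% = €3,246.60. Cost to patient: €5,346.60. OOP to date €5,346.60. Insurer: €12,922 − €5,346.60 = €7,575.40.
Claim 2 — €13,853: deductible already satisfied, so patient's share is 30% × €13,853 = €4,155.90. Cost to patient: €4,155.90. OOP to date €9,502.50. Plan pays €13,853 − €4,155.90 = €9,697.10.
Claim 3 — €367: 30% coinsurance on €367 = €110.10. Patient owes €110.10 (running OOP €9,612.60). Insurer: €367 − €110.10 = €256.90.

€256.90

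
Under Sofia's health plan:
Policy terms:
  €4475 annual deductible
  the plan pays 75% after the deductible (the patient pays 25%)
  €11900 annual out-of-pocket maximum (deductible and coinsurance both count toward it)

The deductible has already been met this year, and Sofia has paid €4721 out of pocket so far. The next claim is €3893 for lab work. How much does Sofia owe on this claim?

The deductible is already satisfied, so the full bill goes to coinsurance.
Patient's 25% share of €3893 is €973.25.
Total out-of-pocket so far would be €4721 + €973.25 = €5694.25, below the €11900 cap — no reduction.

€973.25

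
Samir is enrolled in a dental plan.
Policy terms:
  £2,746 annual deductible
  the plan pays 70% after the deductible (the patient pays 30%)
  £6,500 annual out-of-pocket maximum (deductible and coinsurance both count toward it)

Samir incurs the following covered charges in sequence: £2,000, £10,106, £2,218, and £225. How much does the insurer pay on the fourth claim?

£157.50

Claim 1 — £2,000: entire amount goes to the deductible. Patient pays £2,000; OOP now £2,000. Insurer: £2,000 − £2,000 = £0.
Claim 2 — £10,106: deductible takes £746, £9,360 remains; 30% of £9,360 = £2,808. Patient owes £3,554 (running OOP £5,554). Plan pays £10,106 − £3,554 = £6,552.
Claim 3 — £2,218: deductible already satisfied, so patient's share is 30% × £2,218 = £665.40. Cost to patient: £665.40. OOP to date £6,219.40. Plan pays £2,218 − £665.40 = £1,552.60.
Claim 4 — £225: deductible met; 30% of £225 = £67.50. Patient owes £67.50 (running OOP £6,286.90). Plan pays £225 − £67.50 = £157.50.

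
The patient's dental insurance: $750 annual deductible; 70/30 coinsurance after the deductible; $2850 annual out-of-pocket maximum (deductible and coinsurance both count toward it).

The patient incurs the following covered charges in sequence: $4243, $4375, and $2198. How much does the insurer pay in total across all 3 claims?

$7966

#1 ($4243): $750 to deductible, leaving $3493; 30% of $3493 = $1047.90. Patient pays $1797.90; OOP now $1797.90. Insurer: $4243 − $1797.90 = $2445.10.
#2 ($4375): deductible met; 30% of $4375 = $1312.50. Adding that to $1797.90 gives $3110.40, past the $2850 cap; patient pays only $2850 − $1797.90 = $1052.10. Insurer: $4375 − $1052.10 = $3322.90.
#3 ($2198): deductible met; 30% of $2198 = $659.40. OOP would hit $3509.40 > $2850, so the cap limits the patient to $2850 − $2850 = $0. Insurer: $2198 − $0 = $2198.
Insurer total: $2445.10 + $3322.90 + $2198 = $7966.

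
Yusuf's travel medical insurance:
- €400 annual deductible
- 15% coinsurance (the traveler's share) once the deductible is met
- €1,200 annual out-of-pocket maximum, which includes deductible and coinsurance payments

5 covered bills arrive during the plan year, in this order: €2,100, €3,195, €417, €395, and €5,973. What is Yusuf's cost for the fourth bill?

Claim 1 (€2,100): deductible takes €400, €1,700 remains; 15% of €1,700 = €255. Traveler pays €655; OOP now €655.
Claim 2 (€3,195): 15% coinsurance on €3,195 = €479.25. Traveler pays €479.25; OOP now €1,134.25.
Claim 3 (€417): deductible already satisfied, so traveler's share is 15% × €417 = €62.55. Cost to traveler: €62.55. OOP to date €1,196.80.
Claim 4 (€395): deductible already satisfied, so traveler's share is 15% × €395 = €59.25. That would push OOP to €1,256.05, over the €1,200 cap, so traveler pays €1,200 − €1,196.80 = €3.20.

€3.20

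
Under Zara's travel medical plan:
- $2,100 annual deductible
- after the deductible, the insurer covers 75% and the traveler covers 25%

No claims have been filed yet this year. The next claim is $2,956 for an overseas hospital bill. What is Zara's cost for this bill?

$2,314

Nothing has been paid toward the $2,100 deductible, so the first $2,100 of this charge is applied there.
The remaining $856 (= $2,956 − $2,100) moves to coinsurance.
25% of $856 = $214 falls to the traveler.
That puts the traveler's cost at $2,100 + $214 = $2,314.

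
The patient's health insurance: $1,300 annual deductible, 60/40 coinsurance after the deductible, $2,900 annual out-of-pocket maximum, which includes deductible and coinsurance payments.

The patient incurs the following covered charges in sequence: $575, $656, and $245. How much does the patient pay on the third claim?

$139.40

Claim 1 — $575: entire amount goes to the deductible. Cost to patient: $575. OOP to date $575.
Claim 2 — $656: all of it applies to the deductible. Patient owes $656 (running OOP $1,231).
Claim 3 — $245: $69 finishes the deductible; $176 goes to coinsurance; coinsurance $176 × 40% = $70.40. Patient pays $139.40; OOP now $1,370.40.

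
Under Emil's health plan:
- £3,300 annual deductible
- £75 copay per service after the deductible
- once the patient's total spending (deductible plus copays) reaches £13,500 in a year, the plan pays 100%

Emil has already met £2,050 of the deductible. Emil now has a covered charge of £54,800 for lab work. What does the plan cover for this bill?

£53,475

Remaining deductible: £3,300 − £2,050 = £1,250.
The remaining £53,550 (= £54,800 − £1,250) moves to the copay.
Copay on this service: £75.
Patient responsibility before any cap: £1,250 + £75 = £1,325.
Total out-of-pocket so far would be £2,050 + £1,325 = £3,375, below the £13,500 cap — no reduction.
The insurer covers the remainder: £54,800 − £1,325 = £53,475.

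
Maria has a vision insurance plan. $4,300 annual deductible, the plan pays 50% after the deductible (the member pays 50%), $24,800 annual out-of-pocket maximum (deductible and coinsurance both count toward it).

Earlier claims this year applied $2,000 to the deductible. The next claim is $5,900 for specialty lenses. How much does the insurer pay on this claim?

$1,800

Deductible still to meet: $4,300 − $2,000 = $2,300.
That leaves $5,900 − $2,300 = $3,600 for coinsurance.
Member's 50% share of $3,600 is $1,800.
Member responsibility before any cap: $2,300 + $1,800 = $4,100.
Year-to-date out-of-pocket becomes $2,000 + $4,100 = $6,100, still under the $24,800 maximum, so no cap applies.
The insurer covers the remainder: $5,900 − $4,100 = $1,800.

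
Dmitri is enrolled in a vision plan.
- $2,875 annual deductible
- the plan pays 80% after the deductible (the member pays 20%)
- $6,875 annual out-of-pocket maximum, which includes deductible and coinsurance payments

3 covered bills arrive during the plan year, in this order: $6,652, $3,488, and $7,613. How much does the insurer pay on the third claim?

Claim 1 — $6,652: $2,875 finishes the deductible; $3,777 goes to coinsurance; 20% of $3,777 = $755.40. Member pays $3,630.40; OOP now $3,630.40. Plan pays $6,652 − $3,630.40 = $3,021.60.
Claim 2 — $3,488: deductible already satisfied, so member's share is 20% × $3,488 = $697.60. Member pays $697.60; OOP now $4,328. Plan pays $3,488 − $697.60 = $2,790.40.
Claim 3 — $7,613: deductible met; 20% of $7,613 = $1,522.60. Member owes $1,522.60 (running OOP $5,850.60). Insurer: $7,613 − $1,522.60 = $6,090.40.

$6,090.40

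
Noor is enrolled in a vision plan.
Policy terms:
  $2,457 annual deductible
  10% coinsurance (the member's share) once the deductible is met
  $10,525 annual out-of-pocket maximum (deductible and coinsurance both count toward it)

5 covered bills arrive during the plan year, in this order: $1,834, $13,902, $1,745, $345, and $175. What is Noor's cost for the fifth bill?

$17.50

#1 ($1,834): all of it applies to the deductible. Cost to member: $1,834. OOP to date $1,834.
#2 ($13,902): $623 finishes the deductible; $13,279 goes to coinsurance; member's 10% is $1,327.90. Member pays $1,950.90; OOP now $3,784.90.
#3 ($1,745): deductible met; 10% of $1,745 = $174.50. Member pays $174.50; OOP now $3,959.40.
#4 ($345): deductible already satisfied, so member's share is 10% × $345 = $34.50. Cost to member: $34.50. OOP to date $3,993.90.
#5 ($175): deductible met; 10% of $175 = $17.50. Member owes $17.50 (running OOP $4,011.40).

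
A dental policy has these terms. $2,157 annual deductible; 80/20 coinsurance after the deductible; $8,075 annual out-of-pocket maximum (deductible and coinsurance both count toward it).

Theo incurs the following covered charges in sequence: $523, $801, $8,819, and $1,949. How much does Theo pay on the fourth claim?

$389.80

#1 ($523): fully absorbed by the deductible. Patient pays $523; OOP now $523.
#2 ($801): entire amount goes to the deductible. Patient owes $801 (running OOP $1,324).
#3 ($8,819): $833 to deductible, leaving $7,986; coinsurance $7,986 × 20% = $1,597.20. Patient pays $2,430.20; OOP now $3,754.20.
#4 ($1,949): deductible already satisfied, so patient's share is 20% × $1,949 = $389.80. Patient pays $389.80; OOP now $4,144.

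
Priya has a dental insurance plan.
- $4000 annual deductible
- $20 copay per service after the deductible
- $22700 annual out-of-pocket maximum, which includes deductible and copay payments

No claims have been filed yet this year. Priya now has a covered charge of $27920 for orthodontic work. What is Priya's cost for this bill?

Nothing has been paid toward the $4000 deductible, so the first $4000 of this charge is applied there.
That leaves $27920 − $4000 = $23920 for the copay.
Copay on this service: $20.
That puts the patient's cost at $4000 + $20 = $4020 before any cap.
Total out-of-pocket so far would be $0 + $4020 = $4020, below the $22700 cap — no reduction.

$4020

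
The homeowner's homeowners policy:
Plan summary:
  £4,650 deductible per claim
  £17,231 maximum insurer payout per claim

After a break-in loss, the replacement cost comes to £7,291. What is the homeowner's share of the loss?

Subtract the deductible: £7,291 − £4,650 = £2,641.
£2,641 is within the £17,231 limit, so the insurer pays £2,641.
Homeowner's share is the uncovered remainder: £7,291 − £2,641 = £4,650.

£4,650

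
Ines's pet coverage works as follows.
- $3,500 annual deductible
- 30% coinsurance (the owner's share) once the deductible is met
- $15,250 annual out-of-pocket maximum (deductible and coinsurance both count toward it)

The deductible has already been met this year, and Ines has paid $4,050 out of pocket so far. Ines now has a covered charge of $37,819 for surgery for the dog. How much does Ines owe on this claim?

$11,200

The deductible is already satisfied, so the full bill goes to coinsurance.
Owner's 30% share of $37,819 is $11,345.70.
Adding $11,345.70 to the $4,050 already spent would give $15,395.70, which exceeds the $15,250 cap; the owner pays just $15,250 − $4,050 = $11,200.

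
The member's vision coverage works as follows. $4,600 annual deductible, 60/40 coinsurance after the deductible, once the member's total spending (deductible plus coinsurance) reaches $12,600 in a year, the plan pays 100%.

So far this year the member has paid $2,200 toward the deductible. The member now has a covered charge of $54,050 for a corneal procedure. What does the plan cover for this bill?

$43,650

$2,200 of the $4,600 deductible is already met, leaving $2,400.
The remaining $51,650 (= $54,050 − $2,400) moves to coinsurance.
40% of $51,650 = $20,660 falls to the member.
Member responsibility before any cap: $2,400 + $20,660 = $23,060.
Year-to-date out-of-pocket would reach $2,200 + $23,060 = $25,260, above the $12,600 maximum, so the member pays only $12,600 − $2,200 = $10,400.
Insurer pays the balance: $54,050 − $10,400 = $43,650.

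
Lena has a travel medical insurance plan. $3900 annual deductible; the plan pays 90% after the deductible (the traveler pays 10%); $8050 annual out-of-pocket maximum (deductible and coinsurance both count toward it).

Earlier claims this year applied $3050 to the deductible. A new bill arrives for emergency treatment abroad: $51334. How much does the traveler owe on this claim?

Deductible still to meet: $3900 − $3050 = $850.
The remaining $50484 (= $51334 − $850) moves to coinsurance.
Coinsurance: $50484 × 10% = $5048.40.
Traveler responsibility before any cap: $850 + $5048.40 = $5898.40.
That would bring total out-of-pocket to $8948.40, past the $8050 cap. The traveler is capped at $8050 − $3050 = $5000 on this claim.

$5000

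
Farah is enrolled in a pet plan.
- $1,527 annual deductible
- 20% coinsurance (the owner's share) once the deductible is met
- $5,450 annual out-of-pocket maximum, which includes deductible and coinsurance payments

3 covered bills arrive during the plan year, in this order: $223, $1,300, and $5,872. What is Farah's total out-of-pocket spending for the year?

Bill 1, $223: fully absorbed by the deductible. Cost to owner: $223. OOP to date $223.
Bill 2, $1,300: all of it applies to the deductible. Owner pays $1,300; OOP now $1,523.
Bill 3, $5,872: $4 to deductible, leaving $5,868; owner's 20% is $1,173.60. Cost to owner: $1,177.60. OOP to date $2,700.60.
Summing the owner's payments: $223 + $1,300 + $1,177.60 = $2,700.60.

$2,700.60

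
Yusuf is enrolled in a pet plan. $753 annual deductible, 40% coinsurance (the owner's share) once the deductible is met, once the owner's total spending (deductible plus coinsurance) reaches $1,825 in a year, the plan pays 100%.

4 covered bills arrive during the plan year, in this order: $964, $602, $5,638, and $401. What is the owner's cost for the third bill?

Claim 1 ($964): $753 finishes the deductible; $211 goes to coinsurance; 40% of $211 = $84.40. Owner pays $837.40; OOP now $837.40.
Claim 2 ($602): 40% coinsurance on $602 = $240.80. Cost to owner: $240.80. OOP to date $1,078.20.
Claim 3 ($5,638): 40% coinsurance on $5,638 = $2,255.20. That would push OOP to $3,333.40, over the $1,825 cap, so owner pays $1,825 − $1,078.20 = $746.80.

$746.80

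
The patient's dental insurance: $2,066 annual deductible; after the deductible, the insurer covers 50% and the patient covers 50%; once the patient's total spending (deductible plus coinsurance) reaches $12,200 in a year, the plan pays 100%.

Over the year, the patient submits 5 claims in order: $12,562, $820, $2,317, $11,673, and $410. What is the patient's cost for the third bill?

Claim 1 — $12,562: $2,066 finishes the deductible; $10,496 goes to coinsurance; patient's 50% is $5,248. Patient owes $7,314 (running OOP $7,314).
Claim 2 — $820: deductible already satisfied, so patient's share is 50% × $820 = $410. Patient owes $410 (running OOP $7,724).
Claim 3 — $2,317: deductible already satisfied, so patient's share is 50% × $2,317 = $1,158.50. Cost to patient: $1,158.50. OOP to date $8,882.50.

$1,158.50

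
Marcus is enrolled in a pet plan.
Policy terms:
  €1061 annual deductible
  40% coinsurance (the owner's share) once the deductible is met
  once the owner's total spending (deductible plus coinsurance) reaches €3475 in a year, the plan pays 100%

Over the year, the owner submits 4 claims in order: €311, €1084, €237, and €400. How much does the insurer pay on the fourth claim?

€240

Claim 1 (€311): fully absorbed by the deductible. Owner owes €311 (running OOP €311). Plan pays €311 − €311 = €0.
Claim 2 (€1084): €750 to deductible, leaving €334; coinsurance €334 × 40% = €133.60. Owner owes €883.60 (running OOP €1194.60). Plan pays €1084 − €883.60 = €200.40.
Claim 3 (€237): 40% coinsurance on €237 = €94.80. Owner owes €94.80 (running OOP €1289.40). Insurer: €237 − €94.80 = €142.20.
Claim 4 (€400): deductible already satisfied, so owner's share is 40% × €400 = €160. Cost to owner: €160. OOP to date €1449.40. Insurer: €400 − €160 = €240.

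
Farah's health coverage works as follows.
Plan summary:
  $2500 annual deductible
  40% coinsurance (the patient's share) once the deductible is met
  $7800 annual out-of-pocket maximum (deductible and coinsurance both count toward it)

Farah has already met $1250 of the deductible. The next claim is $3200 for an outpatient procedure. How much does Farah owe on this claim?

Remaining deductible: $2500 − $1250 = $1250.
After the $1250 deductible portion, $3200 − $1250 = $1950 is subject to coinsurance.
40% of $1950 = $780 falls to the patient.
Patient responsibility before any cap: $1250 + $780 = $2030.
Year-to-date out-of-pocket becomes $1250 + $2030 = $3280, still under the $7800 maximum, so no cap applies.

$2030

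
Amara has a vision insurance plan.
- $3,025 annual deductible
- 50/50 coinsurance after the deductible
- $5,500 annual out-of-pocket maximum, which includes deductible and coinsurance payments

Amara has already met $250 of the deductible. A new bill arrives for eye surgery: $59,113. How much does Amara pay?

$250 of the $3,025 deductible is already met, leaving $2,775.
That leaves $59,113 − $2,775 = $56,338 for coinsurance.
50% of $56,338 = $28,169 falls to the member.
So the member owes $2,775 + $28,169 = $30,944 before any cap.
Adding $30,944 to the $250 already spent would give $31,194, which exceeds the $5,500 cap; the member pays just $5,500 − $250 = $5,250.

$5,250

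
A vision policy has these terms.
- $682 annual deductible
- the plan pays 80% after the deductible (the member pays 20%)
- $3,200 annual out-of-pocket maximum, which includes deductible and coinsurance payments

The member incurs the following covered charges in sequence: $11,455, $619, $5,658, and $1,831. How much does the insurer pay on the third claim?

#1 ($11,455): deductible takes $682, $10,773 remains; 20% of $10,773 = $2,154.60. Cost to member: $2,836.60. OOP to date $2,836.60. Insurer: $11,455 − $2,836.60 = $8,618.40.
#2 ($619): deductible already satisfied, so member's share is 20% × $619 = $123.80. Member pays $123.80; OOP now $2,960.40. Insurer: $619 − $123.80 = $495.20.
#3 ($5,658): deductible already satisfied, so member's share is 20% × $5,658 = $1,131.60. That would push OOP to $4,092, over the $3,200 cap, so member pays $3,200 − $2,960.40 = $239.60. Insurer: $5,658 − $239.60 = $5,418.40.

$5,418.40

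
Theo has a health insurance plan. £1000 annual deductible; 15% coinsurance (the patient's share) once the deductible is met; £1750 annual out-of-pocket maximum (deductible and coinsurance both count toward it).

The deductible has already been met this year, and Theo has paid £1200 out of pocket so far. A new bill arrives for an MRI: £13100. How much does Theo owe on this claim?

With the deductible met, the entire £13100 is subject to coinsurance.
Coinsurance: £13100 × 15% = £1965.
That would bring total out-of-pocket to £3165, past the £1750 cap. The patient is capped at £1750 − £1200 = £550 on this claim.

£550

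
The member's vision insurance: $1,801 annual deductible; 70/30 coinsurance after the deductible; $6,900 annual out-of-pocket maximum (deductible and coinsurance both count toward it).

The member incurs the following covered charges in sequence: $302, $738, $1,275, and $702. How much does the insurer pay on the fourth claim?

Claim 1 — $302: fully absorbed by the deductible. Member owes $302 (running OOP $302). Plan pays $302 − $302 = $0.
Claim 2 — $738: entire amount goes to the deductible. Member owes $738 (running OOP $1,040). Insurer: $738 − $738 = $0.
Claim 3 — $1,275: $761 finishes the deductible; $514 goes to coinsurance; 30% of $514 = $154.20. Cost to member: $915.20. OOP to date $1,955.20. Insurer: $1,275 − $915.20 = $359.80.
Claim 4 — $702: deductible already satisfied, so member's share is 30% × $702 = $210.60. Member pays $210.60; OOP now $2,165.80. Plan pays $702 − $210.60 = $491.40.

$491.40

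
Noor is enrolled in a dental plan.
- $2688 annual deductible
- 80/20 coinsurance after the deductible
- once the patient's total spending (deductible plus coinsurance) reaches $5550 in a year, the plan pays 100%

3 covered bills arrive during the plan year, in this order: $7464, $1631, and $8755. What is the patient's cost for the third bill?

$1580.60

#1 ($7464): $2688 to deductible, leaving $4776; patient's 20% is $955.20. Patient owes $3643.20 (running OOP $3643.20).
#2 ($1631): deductible met; 20% of $1631 = $326.20. Patient pays $326.20; OOP now $3969.40.
#3 ($8755): deductible already satisfied, so patient's share is 20% × $8755 = $1751. OOP would hit $5720.40 > $5550, so the cap limits the patient to $5550 − $3969.40 = $1580.60.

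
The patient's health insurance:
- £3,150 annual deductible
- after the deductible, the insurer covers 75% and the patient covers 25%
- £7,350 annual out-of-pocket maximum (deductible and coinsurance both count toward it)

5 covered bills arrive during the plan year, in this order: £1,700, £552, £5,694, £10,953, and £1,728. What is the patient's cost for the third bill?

Claim 1 (£1,700): all of it applies to the deductible. Cost to patient: £1,700. OOP to date £1,700.
Claim 2 (£552): all of it applies to the deductible. Cost to patient: £552. OOP to date £2,252.
Claim 3 (£5,694): £898 finishes the deductible; £4,796 goes to coinsurance; 25% of £4,796 = £1,199. Cost to patient: £2,097. OOP to date £4,349.

£2,097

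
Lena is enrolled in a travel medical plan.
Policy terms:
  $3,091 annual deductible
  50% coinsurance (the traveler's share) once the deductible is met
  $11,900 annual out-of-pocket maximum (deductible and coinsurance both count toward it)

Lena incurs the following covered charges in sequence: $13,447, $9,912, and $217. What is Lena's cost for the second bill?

$3,631

Bill 1, $13,447: $3,091 to deductible, leaving $10,356; traveler's 50% is $5,178. Traveler pays $8,269; OOP now $8,269.
Bill 2, $9,912: 50% coinsurance on $9,912 = $4,956. OOP would hit $13,225 > $11,900, so the cap limits the traveler to $11,900 − $8,269 = $3,631.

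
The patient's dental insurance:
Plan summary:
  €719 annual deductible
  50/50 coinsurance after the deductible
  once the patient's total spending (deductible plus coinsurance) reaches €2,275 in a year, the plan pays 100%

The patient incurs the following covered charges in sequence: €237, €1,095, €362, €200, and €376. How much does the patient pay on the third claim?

€181

Claim 1 (€237): all of it applies to the deductible. Patient owes €237 (running OOP €237).
Claim 2 (€1,095): €482 finishes the deductible; €613 goes to coinsurance; patient's 50% is €306.50. Cost to patient: €788.50. OOP to date €1,025.50.
Claim 3 (€362): 50% coinsurance on €362 = €181. Patient pays €181; OOP now €1,206.50.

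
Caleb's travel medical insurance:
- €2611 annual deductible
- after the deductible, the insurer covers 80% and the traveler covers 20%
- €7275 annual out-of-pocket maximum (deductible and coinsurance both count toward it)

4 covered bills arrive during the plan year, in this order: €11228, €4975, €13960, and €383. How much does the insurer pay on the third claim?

Claim 1 (€11228): deductible takes €2611, €8617 remains; coinsurance €8617 × 20% = €1723.40. Traveler owes €4334.40 (running OOP €4334.40). Insurer: €11228 − €4334.40 = €6893.60.
Claim 2 (€4975): deductible met; 20% of €4975 = €995. Traveler pays €995; OOP now €5329.40. Plan pays €4975 − €995 = €3980.
Claim 3 (€13960): deductible already satisfied, so traveler's share is 20% × €13960 = €2792. Adding that to €5329.40 gives €8121.40, past the €7275 cap; traveler pays only €7275 − €5329.40 = €1945.60. Insurer: €13960 − €1945.60 = €12014.40.

€12014.40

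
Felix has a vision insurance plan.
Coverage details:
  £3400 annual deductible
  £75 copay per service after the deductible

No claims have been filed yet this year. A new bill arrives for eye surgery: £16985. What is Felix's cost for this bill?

£3475

Nothing has been paid toward the £3400 deductible, so the first £3400 of this charge is applied there.
The remaining £13585 (= £16985 − £3400) moves to the copay.
Copay on this service: £75.
So the member owes £3400 + £75 = £3475.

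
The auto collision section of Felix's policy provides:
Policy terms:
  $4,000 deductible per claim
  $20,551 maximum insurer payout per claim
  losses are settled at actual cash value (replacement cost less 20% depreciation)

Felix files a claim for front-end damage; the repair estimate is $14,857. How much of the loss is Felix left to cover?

At 20% depreciation, ACV = $14,857 − $2,971.40 = $11,885.60.
Subtract the deductible: $11,885.60 − $4,000 = $7,885.60.
$7,885.60 ≤ $20,551, so the limit doesn't bind; insurer pays $7,885.60.
Driver's share is the uncovered remainder: $14,857 − $7,885.60 = $6,971.40.

$6,971.40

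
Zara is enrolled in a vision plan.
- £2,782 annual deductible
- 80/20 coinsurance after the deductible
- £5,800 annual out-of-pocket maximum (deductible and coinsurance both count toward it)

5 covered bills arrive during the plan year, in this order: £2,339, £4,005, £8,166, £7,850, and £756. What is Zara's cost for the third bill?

Claim 1 — £2,339: fully absorbed by the deductible. Member pays £2,339; OOP now £2,339.
Claim 2 — £4,005: £443 to deductible, leaving £3,562; member's 20% is £712.40. Member pays £1,155.40; OOP now £3,494.40.
Claim 3 — £8,166: 20% coinsurance on £8,166 = £1,633.20. Cost to member: £1,633.20. OOP to date £5,127.60.

£1,633.20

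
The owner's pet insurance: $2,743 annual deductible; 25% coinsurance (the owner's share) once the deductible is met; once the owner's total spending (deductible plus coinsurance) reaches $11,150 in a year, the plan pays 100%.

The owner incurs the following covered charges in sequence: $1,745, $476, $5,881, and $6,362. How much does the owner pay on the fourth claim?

$1,590.50

Bill 1, $1,745: entire amount goes to the deductible. Owner owes $1,745 (running OOP $1,745).
Bill 2, $476: all of it applies to the deductible. Owner owes $476 (running OOP $2,221).
Bill 3, $5,881: deductible takes $522, $5,359 remains; owner's 25% is $1,339.75. Cost to owner: $1,861.75. OOP to date $4,082.75.
Bill 4, $6,362: deductible already satisfied, so owner's share is 25% × $6,362 = $1,590.50. Owner owes $1,590.50 (running OOP $5,673.25).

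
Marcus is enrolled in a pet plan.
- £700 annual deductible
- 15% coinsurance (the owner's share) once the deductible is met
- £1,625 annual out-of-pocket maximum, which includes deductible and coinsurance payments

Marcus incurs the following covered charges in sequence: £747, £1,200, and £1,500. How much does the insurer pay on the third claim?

Claim 1 (£747): £700 finishes the deductible; £47 goes to coinsurance; owner's 15% is £7.05. Owner pays £707.05; OOP now £707.05. Insurer: £747 − £707.05 = £39.95.
Claim 2 (£1,200): deductible already satisfied, so owner's share is 15% × £1,200 = £180. Owner owes £180 (running OOP £887.05). Plan pays £1,200 − £180 = £1,020.
Claim 3 (£1,500): 15% coinsurance on £1,500 = £225. Owner owes £225 (running OOP £1,112.05). Plan pays £1,500 − £225 = £1,275.

£1,275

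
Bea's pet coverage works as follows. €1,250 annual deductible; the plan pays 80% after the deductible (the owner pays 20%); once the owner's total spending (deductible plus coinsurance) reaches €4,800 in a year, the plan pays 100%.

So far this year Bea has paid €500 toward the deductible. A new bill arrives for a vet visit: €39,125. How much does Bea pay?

Remaining deductible: €1,250 − €500 = €750.
The remaining €38,375 (= €39,125 − €750) moves to coinsurance.
20% of €38,375 = €7,675 falls to the owner.
That puts the owner's cost at €750 + €7,675 = €8,425 before any cap.
That would bring total out-of-pocket to €8,925, past the €4,800 cap. The owner is capped at €4,800 − €500 = €4,300 on this claim.

€4,300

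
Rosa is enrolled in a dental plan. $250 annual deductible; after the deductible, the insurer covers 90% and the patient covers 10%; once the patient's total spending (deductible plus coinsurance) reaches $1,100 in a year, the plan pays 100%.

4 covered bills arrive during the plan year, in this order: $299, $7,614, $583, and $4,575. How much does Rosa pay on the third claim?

$58.30

Claim 1 — $299: $250 finishes the deductible; $49 goes to coinsurance; 10% of $49 = $4.90. Patient owes $254.90 (running OOP $254.90).
Claim 2 — $7,614: deductible met; 10% of $7,614 = $761.40. Patient pays $761.40; OOP now $1,016.30.
Claim 3 — $583: deductible already satisfied, so patient's share is 10% × $583 = $58.30. Cost to patient: $58.30. OOP to date $1,074.60.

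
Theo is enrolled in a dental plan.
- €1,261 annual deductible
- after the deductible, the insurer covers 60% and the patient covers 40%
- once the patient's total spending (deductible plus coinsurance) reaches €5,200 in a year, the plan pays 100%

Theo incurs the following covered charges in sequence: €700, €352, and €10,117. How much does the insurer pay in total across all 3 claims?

€5,969

#1 (€700): fully absorbed by the deductible. Cost to patient: €700. OOP to date €700. Plan pays €700 − €700 = €0.
#2 (€352): fully absorbed by the deductible. Patient owes €352 (running OOP €1,052). Plan pays €352 − €352 = €0.
#3 (€10,117): €209 to deductible, leaving €9,908; coinsurance €9,908 × 40% = €3,963.20. Deductible plus coinsurance: €209 + €3,963.20 = €4,172.20. OOP would hit €5,224.20 > €5,200, so the cap limits the patient to €5,200 − €1,052 = €4,148. Plan pays €10,117 − €4,148 = €5,969.
Insurer total: €0 + €0 + €5,969 = €5,969.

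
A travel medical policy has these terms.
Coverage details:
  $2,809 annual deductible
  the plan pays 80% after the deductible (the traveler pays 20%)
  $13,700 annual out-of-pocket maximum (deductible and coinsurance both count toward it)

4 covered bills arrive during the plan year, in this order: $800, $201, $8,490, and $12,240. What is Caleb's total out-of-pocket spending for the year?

#1 ($800): all of it applies to the deductible. Cost to traveler: $800. OOP to date $800.
#2 ($201): all of it applies to the deductible. Traveler owes $201 (running OOP $1,001).
#3 ($8,490): deductible takes $1,808, $6,682 remains; 20% of $6,682 = $1,336.40. Cost to traveler: $3,144.40. OOP to date $4,145.40.
#4 ($12,240): 20% coinsurance on $12,240 = $2,448. Cost to traveler: $2,448. OOP to date $6,593.40.
Total paid by the traveler: $800 + $201 + $3,144.40 + $2,448 = $6,593.40.

$6,593.40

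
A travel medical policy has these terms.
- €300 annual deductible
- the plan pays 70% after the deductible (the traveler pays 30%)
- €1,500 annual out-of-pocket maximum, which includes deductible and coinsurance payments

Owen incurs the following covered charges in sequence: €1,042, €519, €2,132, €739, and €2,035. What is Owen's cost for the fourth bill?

Bill 1, €1,042: deductible takes €300, €742 remains; 30% of €742 = €222.60. Traveler pays €522.60; OOP now €522.60.
Bill 2, €519: 30% coinsurance on €519 = €155.70. Traveler pays €155.70; OOP now €678.30.
Bill 3, €2,132: deductible already satisfied, so traveler's share is 30% × €2,132 = €639.60. Traveler pays €639.60; OOP now €1,317.90.
Bill 4, €739: deductible already satisfied, so traveler's share is 30% × €739 = €221.70. Adding that to €1,317.90 gives €1,539.60, past the €1,500 cap; traveler pays only €1,500 − €1,317.90 = €182.10.

€182.10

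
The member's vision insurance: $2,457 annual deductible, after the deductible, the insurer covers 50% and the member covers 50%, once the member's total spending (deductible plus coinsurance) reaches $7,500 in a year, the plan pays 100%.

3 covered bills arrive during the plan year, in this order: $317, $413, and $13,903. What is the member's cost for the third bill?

$6,770

Claim 1 ($317): entire amount goes to the deductible. Cost to member: $317. OOP to date $317.
Claim 2 ($413): all of it applies to the deductible. Member owes $413 (running OOP $730).
Claim 3 ($13,903): $1,727 to deductible, leaving $12,176; member's 50% is $6,088. Claim cost before the cap: $1,727 + $6,088 = $7,815. That would push OOP to $8,545, over the $7,500 cap, so member pays $7,500 − $730 = $6,770.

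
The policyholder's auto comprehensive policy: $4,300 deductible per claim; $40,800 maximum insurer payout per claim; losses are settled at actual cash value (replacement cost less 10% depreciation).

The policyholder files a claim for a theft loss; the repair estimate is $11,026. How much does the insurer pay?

$5,623.40

Depreciate 10%: the covered value is $11,026 × 0.9 = $9,923.40.
Subtract the deductible: $9,923.40 − $4,300 = $5,623.40.
$5,623.40 is within the $40,800 limit, so the insurer pays $5,623.40.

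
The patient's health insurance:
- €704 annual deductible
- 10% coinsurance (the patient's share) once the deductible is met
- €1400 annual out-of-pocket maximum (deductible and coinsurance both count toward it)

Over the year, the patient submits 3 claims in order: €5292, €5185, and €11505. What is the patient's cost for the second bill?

Claim 1 (€5292): €704 to deductible, leaving €4588; coinsurance €4588 × 10% = €458.80. Patient owes €1162.80 (running OOP €1162.80).
Claim 2 (€5185): 10% coinsurance on €5185 = €518.50. Adding that to €1162.80 gives €1681.30, past the €1400 cap; patient pays only €1400 − €1162.80 = €237.20.

€237.20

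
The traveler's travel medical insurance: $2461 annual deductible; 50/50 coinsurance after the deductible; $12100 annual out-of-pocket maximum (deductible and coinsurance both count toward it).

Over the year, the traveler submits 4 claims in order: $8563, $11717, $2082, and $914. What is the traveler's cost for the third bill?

$729.50

Claim 1 ($8563): $2461 to deductible, leaving $6102; coinsurance $6102 × 50% = $3051. Cost to traveler: $5512. OOP to date $5512.
Claim 2 ($11717): 50% coinsurance on $11717 = $5858.50. Traveler owes $5858.50 (running OOP $11370.50).
Claim 3 ($2082): deductible already satisfied, so traveler's share is 50% × $2082 = $1041. Adding that to $11370.50 gives $12411.50, past the $12100 cap; traveler pays only $12100 − $11370.50 = $729.50.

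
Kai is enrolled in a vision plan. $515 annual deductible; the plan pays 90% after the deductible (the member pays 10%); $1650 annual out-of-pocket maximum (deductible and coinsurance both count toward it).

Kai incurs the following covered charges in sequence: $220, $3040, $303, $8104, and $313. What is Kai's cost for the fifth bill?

Claim 1 ($220): entire amount goes to the deductible. Member owes $220 (running OOP $220).
Claim 2 ($3040): $295 to deductible, leaving $2745; member's 10% is $274.50. Member owes $569.50 (running OOP $789.50).
Claim 3 ($303): deductible met; 10% of $303 = $30.30. Member pays $30.30; OOP now $819.80.
Claim 4 ($8104): deductible already satisfied, so member's share is 10% × $8104 = $810.40. Member owes $810.40 (running OOP $1630.20).
Claim 5 ($313): 10% coinsurance on $313 = $31.30. OOP would hit $1661.50 > $1650, so the cap limits the member to $1650 − $1630.20 = $19.80.

$19.80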